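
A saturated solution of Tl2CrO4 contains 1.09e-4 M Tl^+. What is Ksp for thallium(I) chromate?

Ksp ≈ 6.48 x 10^-13

Tl2CrO4(s) ⇌ 2 Tl^+ + CrO4^2-
Stoichiometry gives [CrO4^2-] = (1/2)[Tl^+] = 5.450 × 10^-5 M.
Ksp = [Tl^+]^2[CrO4^2-]
Ksp = (1.09 × 10^-4)^2 × 5.450 × 10^-5 = 6.48 × 10^-13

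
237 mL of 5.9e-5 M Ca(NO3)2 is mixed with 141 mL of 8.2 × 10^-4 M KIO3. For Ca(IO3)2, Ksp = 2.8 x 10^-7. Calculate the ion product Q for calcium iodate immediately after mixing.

Total volume = 237 + 141 = 378 mL.
[Ca^2+] = 5.9 x 10^-5 × (237/378) = 3.70 x 10^-5 M
[IO3^-] = 8.2 × 10^-4 × (141/378) = 3.06 × 10^-4 M
Ca(IO3)2(s) <=> Ca^2+(aq) + 2 IO3^-(aq), so Q = [Ca^2+][IO3^-]^2
Q = (3.70 × 10^-5)(3.06 × 10^-4)^2 = 3.5 × 10^-12
Q < Ksp, so no precipitate of Ca(IO3)2 forms.

3.5 × 10^-12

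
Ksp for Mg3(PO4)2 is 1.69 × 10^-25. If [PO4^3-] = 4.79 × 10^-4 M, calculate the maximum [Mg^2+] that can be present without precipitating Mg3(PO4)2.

9.03e-7 M

Mg3(PO4)2(s) ⇌ 3 Mg^2+ + 2 PO4^3-
Ksp = [Mg^2+]^3[PO4^3-]^2
Precipitation begins when Q = Ksp. With [PO4^3-] = 4.79 × 10^-4 M:
1.69 × 10^-25 = (4.79 × 10^-4)^2 × [Mg^2+]^3
[Mg^2+] = (1.69 × 10^-25 / 2.294 × 10^-7)^(1/3) = 9.03 × 10^-7 M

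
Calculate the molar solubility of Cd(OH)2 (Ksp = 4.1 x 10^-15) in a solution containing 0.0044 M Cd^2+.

Cd(OH)2(s) ⇌ Cd^2+(aq) + 2 OH^-(aq)
Ksp = [Cd^2+][OH^-]^2
Let s = moles of Cd(OH)2 that dissolve per litre. [Cd^2+] = 0.0044 + s ≈ 0.0044, [OH^-] = 2s (common-ion effect: Cd^2+ is already 0.0044 M).
Ksp ≈ 0.0044 × (2s)^2
s = 4.8 x 10^-7 M
Check: s = 4.8 × 10^-7 ≪ 0.0044, so the approximation is valid.

4.8e-7 M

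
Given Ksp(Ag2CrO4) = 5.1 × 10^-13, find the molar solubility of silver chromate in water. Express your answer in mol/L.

Ag2CrO4(s) ⇌ 2 Ag^+ + CrO4^2-
Ksp = [Ag^+]^2[CrO4^2-]
For each mole of Ag2CrO4 that dissolves: [Ag^+] = 2s, [CrO4^2-] = s.
So Ksp = (2s)^2 × s = 4s^3
Solving, s = (5.1 × 10^-13/4)^(1/3) = 5.0 x 10^-5 M

s = 5.0e-5 M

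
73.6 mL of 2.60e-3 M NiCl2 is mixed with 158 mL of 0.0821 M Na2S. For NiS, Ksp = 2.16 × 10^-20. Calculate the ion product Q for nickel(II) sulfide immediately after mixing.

Total volume = 73.6 + 158 = 231.6 mL.
[Ni^2+] = 2.60 × 10^-3 × (73.6/231.6) = 8.263 × 10^-4 M
[S^2-] = 8.21 × 10^-2 × (158/231.6) = 5.601 × 10^-2 M
NiS(s) ⇌ Ni^2+(aq) + S^2-(aq), so Q = [Ni^2+][S^2-]
Q = (8.263 × 10^-4)(5.601 × 10^-2) = 4.63 x 10^-5
Q > Ksp, so NiS will precipitate.

Q = 4.63 x 10^-5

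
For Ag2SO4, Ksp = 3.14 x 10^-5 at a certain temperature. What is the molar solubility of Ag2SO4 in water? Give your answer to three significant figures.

Ag2SO4(s) ⇌ 2 Ag^+(aq) + SO4^2-(aq)
Ksp = [Ag^+]^2[SO4^2-]
For each mole of Ag2SO4 that dissolves: [Ag^+] = 2s, [SO4^2-] = s.
So Ksp = (2s)^2 × s = 4s^3
s = (3.14 x 10^-5 / 4)^(1/3) = 1.99 x 10^-2 M

1.99 × 10^-2 M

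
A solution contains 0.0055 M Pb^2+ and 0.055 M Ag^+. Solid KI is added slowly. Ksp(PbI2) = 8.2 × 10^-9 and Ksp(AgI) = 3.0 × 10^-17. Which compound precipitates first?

AgI

Each salt begins to precipitate when Q = Ksp, i.e. when [I^-] reaches its threshold.
For PbI2: 8.2 × 10^-9 = 0.0055 × [I^-]^2  ⇒  [I^-] = 1.2 × 10^-3 M.
For AgI: 3.0 × 10^-17 = 0.055 × [I^-]  ⇒  [I^-] = 5.5 × 10^-16 M.
The salt with the lower threshold [I^-] precipitates first: AgI.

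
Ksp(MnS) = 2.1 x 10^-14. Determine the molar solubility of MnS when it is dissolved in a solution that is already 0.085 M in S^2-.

MnS(s) ⇌ Mn^2+ + S^2-
Ksp = [Mn^2+][S^2-]
If s mol/L dissolves here, [Mn^2+] = s, [S^2-] = 0.085 + s ≈ 0.085 (Ksp is small, so little additional dissolves).
Ksp ≈ s × 0.085
s = 2.5 x 10^-13 M
Check: s = 2.5 × 10^-13 ≪ 0.085, so the approximation is valid.

s = 2.5e-13 M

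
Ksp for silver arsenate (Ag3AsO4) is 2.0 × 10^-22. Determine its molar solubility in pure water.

1.6e-6 M

Ag3AsO4(s) <=> 3 Ag^+ + AsO4^3-
Ksp = [Ag^+]^3[AsO4^3-]
If s mol/L of Ag3AsO4 dissolves, [Ag^+] = 3s and [AsO4^3-] = s.
So Ksp = (3s)^3 × s = 27s^4
Solving, s = (2.0 × 10^-22/27)^(1/4) = 1.6 × 10^-6 M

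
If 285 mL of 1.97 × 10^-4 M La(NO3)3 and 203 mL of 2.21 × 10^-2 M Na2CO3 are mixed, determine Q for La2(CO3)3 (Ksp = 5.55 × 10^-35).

Total volume = 285 + 203 = 488 mL.
[La^3+] = 1.97 × 10^-4 × (285/488) = 1.151 × 10^-4 M
[CO3^2-] = 2.21 x 10^-2 × (203/488) = 9.193 × 10^-3 M
La2(CO3)3(s) ⇌ 2 La^3+(aq) + 3 CO3^2-(aq), so Q = [La^3+]^2[CO3^2-]^3
Q = (1.151 x 10^-4)^2(9.193 × 10^-3)^3 = 1.03 x 10^-14
Q > Ksp, so La2(CO3)3 will precipitate.

1.03 × 10^-14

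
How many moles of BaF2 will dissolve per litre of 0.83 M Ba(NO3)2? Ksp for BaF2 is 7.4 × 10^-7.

BaF2(s) ⇌ Ba^2+ + 2 F^-
Ksp = [Ba^2+][F^-]^2
If s mol/L dissolves here, [Ba^2+] = 0.83 + s ≈ 0.83, [F^-] = 2s (common-ion effect: Ba^2+ is already 0.83 M).
Ksp ≈ 0.83 × (2s)^2
s = 4.7 × 10^-4 M
Check: s = 4.7 × 10^-4 ≪ 0.83, so the approximation is valid.

s = 4.7 × 10^-4 M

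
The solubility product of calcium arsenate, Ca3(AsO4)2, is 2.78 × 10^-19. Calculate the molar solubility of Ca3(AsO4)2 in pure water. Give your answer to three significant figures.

Ca3(AsO4)2(s) <=> 3 Ca^2+ + 2 AsO4^3-
Ksp = [Ca^2+]^3[AsO4^3-]^2
Let s = molar solubility. Then [Ca^2+] = 3s and [AsO4^3-] = 2s.
Substituting: Ksp = (3s)^3(2s)^2 = 108s^5
s = (2.78 × 10^-19 / 108)^(1/5) = 7.62 x 10^-5 M

s = 7.62e-5 M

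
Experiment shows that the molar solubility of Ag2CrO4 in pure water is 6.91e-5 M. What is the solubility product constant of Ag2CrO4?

Ag2CrO4(s) <=> 2 Ag^+ + CrO4^2-
With molar solubility s: [Ag^+] = 2s, [CrO4^2-] = s.
Ksp = [Ag^+]^2[CrO4^2-]
So Ksp = (2s)^2 × s = 4s^3
Ksp = 4 × (6.91 × 10^-5)^3 = 1.32 × 10^-12

1.32 × 10^-12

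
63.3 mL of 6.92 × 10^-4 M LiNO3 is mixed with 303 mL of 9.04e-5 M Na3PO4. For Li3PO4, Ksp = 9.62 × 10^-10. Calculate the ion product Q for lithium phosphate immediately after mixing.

Total volume = 63.3 + 303 = 366.3 mL.
[Li^+] = 6.92 x 10^-4 × (63.3/366.3) = 1.196 x 10^-4 M
[PO4^3-] = 9.04 × 10^-5 × (303/366.3) = 7.478 × 10^-5 M
Li3PO4(s) ⇌ 3 Li^+(aq) + PO4^3-(aq), so Q = [Li^+]^3[PO4^3-]
Q = (1.196 x 10^-4)^3(7.478 x 10^-5) = 1.28 x 10^-16
Q < Ksp, so no precipitate of Li3PO4 forms.

Q ≈ 1.28 × 10^-16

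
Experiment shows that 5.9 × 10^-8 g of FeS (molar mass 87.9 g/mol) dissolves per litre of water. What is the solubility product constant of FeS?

Ksp ≈ 4.5e-19

Molar solubility s = (5.9 x 10^-8 g/L) / (87.9 g/mol) = 6.71 × 10^-10 M.
FeS(s) ⇌ Fe^2+(aq) + S^2-(aq)
If s mol/L of FeS dissolves, [Fe^2+] = s and [S^2-] = s.
Ksp = [Fe^2+][S^2-]
Ksp = s × s = s^2
With s = 6.71 x 10^-10: Ksp = 4.5 × 10^-19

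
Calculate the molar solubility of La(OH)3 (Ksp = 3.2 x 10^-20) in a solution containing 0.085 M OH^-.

s = 5.2e-17 M

La(OH)3(s) <=> La^3+(aq) + 3 OH^-(aq)
Ksp = [La^3+][OH^-]^3
If s mol/L dissolves here, [La^3+] = s, [OH^-] = 0.085 + 3s ≈ 0.085 (common-ion effect: OH^- is already 0.085 M).
Ksp ≈ s × (0.085)^3
s = 5.2 × 10^-17 M
Check: 3s = 1.6 × 10^-16 ≪ 0.085, so the approximation is valid.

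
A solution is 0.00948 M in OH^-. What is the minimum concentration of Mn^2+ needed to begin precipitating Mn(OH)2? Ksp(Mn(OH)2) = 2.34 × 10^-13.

Mn(OH)2(s) <=> Mn^2+ + 2 OH^-
Ksp = [Mn^2+][OH^-]^2
Precipitation begins when Q = Ksp. With [OH^-] = 0.00948 M:
2.34 × 10^-13 = (0.00948)^2 × [Mn^2+]
[Mn^2+] = (2.34 × 10^-13 / 8.987 × 10^-5) = 2.60 × 10^-9 M

[Mn^2+] ≈ 2.60 × 10^-9 M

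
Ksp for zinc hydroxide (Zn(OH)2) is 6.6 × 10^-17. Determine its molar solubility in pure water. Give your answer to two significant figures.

Zn(OH)2(s) ⇌ Zn^2+(aq) + 2 OH^-(aq)
Ksp = [Zn^2+][OH^-]^2
For each mole of Zn(OH)2 that dissolves: [Zn^2+] = s, [OH^-] = 2s.
So Ksp = s × (2s)^2 = 4s^3
s^3 = 6.6 × 10^-17 / 4, so s = 2.5 × 10^-6 M

s ≈ 2.5 x 10^-6 M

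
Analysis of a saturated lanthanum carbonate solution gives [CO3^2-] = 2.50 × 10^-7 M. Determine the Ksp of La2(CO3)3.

La2(CO3)3(s) <=> 2 La^3+(aq) + 3 CO3^2-(aq)
Stoichiometry gives [La^3+] = (2/3)[CO3^2-] = 1.667 × 10^-7 M.
Ksp = [La^3+]^2[CO3^2-]^3
Ksp = (1.667 x 10^-7)^2 × (2.50 x 10^-7)^3 = 4.34 x 10^-34

Ksp = 4.34e-34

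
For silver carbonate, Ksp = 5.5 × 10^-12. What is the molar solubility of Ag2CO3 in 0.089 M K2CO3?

s = 3.9 × 10^-6 M

Ag2CO3(s) <=> 2 Ag^+(aq) + CO3^2-(aq)
Ksp = [Ag^+]^2[CO3^2-]
Let s be the molar solubility in this solution. [Ag^+] = 2s, [CO3^2-] = 0.089 + s ≈ 0.089 (Ksp is small, so little additional dissolves).
Ksp ≈ (2s)^2 × 0.089
s = 3.9 × 10^-6 M
Check: s = 3.9 × 10^-6 ≪ 0.089, so the approximation is valid.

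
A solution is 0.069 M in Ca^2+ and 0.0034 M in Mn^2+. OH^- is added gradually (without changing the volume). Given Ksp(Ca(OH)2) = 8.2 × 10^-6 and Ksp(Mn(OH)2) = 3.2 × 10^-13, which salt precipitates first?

Precipitation of each salt starts when its ion product equals its Ksp.
For Ca(OH)2: 8.2 × 10^-6 = 0.069 × [OH^-]^2  ⇒  [OH^-] = 1.1 × 10^-2 M.
For Mn(OH)2: 3.2 × 10^-13 = 0.0034 × [OH^-]^2  ⇒  [OH^-] = 9.7 × 10^-6 M.
The salt with the lower threshold [OH^-] precipitates first: Mn(OH)2.

Mn(OH)2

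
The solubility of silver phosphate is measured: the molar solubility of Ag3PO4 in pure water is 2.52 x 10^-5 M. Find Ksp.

Ag3PO4(s) ⇌ 3 Ag^+(aq) + PO4^3-(aq)
With molar solubility s: [Ag^+] = 3s, [PO4^3-] = s.
Ksp = [Ag^+]^3[PO4^3-]
Ksp = (3s)^3s = 27s^4
With s = 2.52 x 10^-5: Ksp = 1.09 × 10^-17

Ksp ≈ 1.09e-17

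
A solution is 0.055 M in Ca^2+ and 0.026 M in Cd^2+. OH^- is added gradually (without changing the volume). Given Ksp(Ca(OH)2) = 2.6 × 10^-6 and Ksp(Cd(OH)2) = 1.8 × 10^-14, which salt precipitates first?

Cd(OH)2

Each salt begins to precipitate when Q = Ksp, i.e. when [OH^-] reaches its threshold.
For Ca(OH)2: 2.6 × 10^-6 = 0.055 × [OH^-]^2  ⇒  [OH^-] = 6.9 × 10^-3 M.
For Cd(OH)2: 1.8 × 10^-14 = 0.026 × [OH^-]^2  ⇒  [OH^-] = 8.3 × 10^-7 M.
The salt with the lower threshold [OH^-] precipitates first: Cd(OH)2.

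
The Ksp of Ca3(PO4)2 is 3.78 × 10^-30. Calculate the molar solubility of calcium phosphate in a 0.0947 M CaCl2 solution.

Ca3(PO4)2(s) <=> 3 Ca^2+(aq) + 2 PO4^3-(aq)
Ksp = [Ca^2+]^3[PO4^3-]^2
If s mol/L dissolves here, [Ca^2+] = 0.0947 + 3s ≈ 0.0947, [PO4^3-] = 2s (since Ca^2+ from CaCl2 dominates).
Ksp ≈ (0.0947)^3 × (2s)^2
s = 3.34 x 10^-14 M
Check: 3s = 1.0 × 10^-13 ≪ 0.0947, so the approximation is valid.

s = 3.34e-14 M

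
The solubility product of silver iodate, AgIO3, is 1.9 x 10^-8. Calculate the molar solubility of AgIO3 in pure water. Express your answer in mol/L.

1.4 × 10^-4 M

AgIO3(s) <=> Ag^+(aq) + IO3^-(aq)
Ksp = [Ag^+][IO3^-]
For each mole of AgIO3 that dissolves: [Ag^+] = s, [IO3^-] = s.
Ksp = (s)(s) = s^2
s = (1.9 x 10^-8)^(1/2) = 1.4 x 10^-4 M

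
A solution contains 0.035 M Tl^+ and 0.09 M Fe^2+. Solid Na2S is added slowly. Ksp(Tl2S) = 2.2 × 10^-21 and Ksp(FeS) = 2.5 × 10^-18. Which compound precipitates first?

Tl2S

Each salt begins to precipitate when Q = Ksp, i.e. when [S^2-] reaches its threshold.
For Tl2S: 2.2 × 10^-21 = (0.035)^2 × [S^2-]  ⇒  [S^2-] = 1.8 × 10^-18 M.
For FeS: 2.5 × 10^-18 = 0.09 × [S^2-]  ⇒  [S^2-] = 2.8 × 10^-17 M.
The salt with the lower threshold [S^2-] precipitates first: Tl2S.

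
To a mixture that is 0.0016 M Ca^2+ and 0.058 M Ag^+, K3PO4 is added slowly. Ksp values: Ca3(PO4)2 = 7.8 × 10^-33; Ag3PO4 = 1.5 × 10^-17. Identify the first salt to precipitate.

Each salt begins to precipitate when Q = Ksp, i.e. when [PO4^3-] reaches its threshold.
For Ca3(PO4)2: 7.8 × 10^-33 = (0.0016)^3 × [PO4^3-]^2  ⇒  [PO4^3-] = 1.4 × 10^-12 M.
For Ag3PO4: 1.5 × 10^-17 = (0.058)^3 × [PO4^3-]  ⇒  [PO4^3-] = 7.7 × 10^-14 M.
The salt with the lower threshold [PO4^3-] precipitates first: Ag3PO4.

Ag3PO4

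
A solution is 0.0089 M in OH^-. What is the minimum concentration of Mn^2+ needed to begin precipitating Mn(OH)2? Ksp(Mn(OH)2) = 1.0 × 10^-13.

Mn(OH)2(s) ⇌ Mn^2+(aq) + 2 OH^-(aq)
Ksp = [Mn^2+][OH^-]^2
Precipitation begins when Q = Ksp. With [OH^-] = 0.0089 M:
1.0 × 10^-13 = (0.0089)^2 × [Mn^2+]
[Mn^2+] = (1.0 × 10^-13 / 7.92 × 10^-5) = 1.3 x 10^-9 M

[Mn^2+] = 1.3 × 10^-9 M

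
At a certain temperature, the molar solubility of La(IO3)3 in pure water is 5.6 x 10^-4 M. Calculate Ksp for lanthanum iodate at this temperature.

La(IO3)3(s) <=> La^3+ + 3 IO3^-
With molar solubility s: [La^3+] = s, [IO3^-] = 3s.
Ksp = [La^3+][IO3^-]^3
Substituting: Ksp = s(3s)^3 = 27s^4
Ksp = 27 × (5.6 x 10^-4)^4 = 2.7 × 10^-12

Ksp ≈ 2.7 x 10^-12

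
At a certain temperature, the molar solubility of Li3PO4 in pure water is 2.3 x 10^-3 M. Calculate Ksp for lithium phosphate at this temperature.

7.6 × 10^-10

Li3PO4(s) <=> 3 Li^+ + PO4^3-
For each mole of Li3PO4 that dissolves: [Li^+] = 3s, [PO4^3-] = s.
Ksp = [Li^+]^3[PO4^3-]
Substituting: Ksp = (3s)^3s = 27s^4
With s = 2.3 × 10^-3: Ksp = 7.6 × 10^-10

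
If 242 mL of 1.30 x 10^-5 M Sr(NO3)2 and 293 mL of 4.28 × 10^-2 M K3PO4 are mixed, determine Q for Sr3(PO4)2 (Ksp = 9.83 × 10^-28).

Total volume = 242 + 293 = 535 mL.
[Sr^2+] = 1.30 × 10^-5 × (242/535) = 5.880 x 10^-6 M
[PO4^3-] = 4.28 × 10^-2 × (293/535) = 2.344 × 10^-2 M
Sr3(PO4)2(s) ⇌ 3 Sr^2+(aq) + 2 PO4^3-(aq), so Q = [Sr^2+]^3[PO4^3-]^2
Q = (5.880 x 10^-6)^3(2.344 × 10^-2)^2 = 1.12 x 10^-19
Q > Ksp, so Sr3(PO4)2 will precipitate.

Q = 1.12 × 10^-19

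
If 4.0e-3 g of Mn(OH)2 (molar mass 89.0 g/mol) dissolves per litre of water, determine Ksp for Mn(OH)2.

Ksp ≈ 3.6 x 10^-13

Molar solubility s = (4.0 × 10^-3 g/L) / (89.0 g/mol) = 4.49 x 10^-5 M.
Mn(OH)2(s) <=> Mn^2+ + 2 OH^-
For each mole of Mn(OH)2 that dissolves: [Mn^2+] = s, [OH^-] = 2s.
Ksp = [Mn^2+][OH^-]^2
Ksp = s(2s)^2 = 4s^3
Ksp = 4 × (4.49 x 10^-5)^3 = 3.6 x 10^-13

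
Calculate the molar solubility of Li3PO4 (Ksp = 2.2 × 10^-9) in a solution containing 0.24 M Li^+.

Li3PO4(s) ⇌ 3 Li^+(aq) + PO4^3-(aq)
Ksp = [Li^+]^3[PO4^3-]
Let s = moles of Li3PO4 that dissolve per litre. [Li^+] = 0.24 + 3s ≈ 0.24, [PO4^3-] = s (Ksp is small, so little additional dissolves).
Ksp ≈ (0.24)^3 × s
s = 1.6 × 10^-7 M
Check: 3s = 4.8 x 10^-7 ≪ 0.24, so the approximation is valid.

1.6 × 10^-7 M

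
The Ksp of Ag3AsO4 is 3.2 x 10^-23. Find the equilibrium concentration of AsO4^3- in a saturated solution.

[AsO4^3-] ≈ 1.0e-6 M

Ag3AsO4(s) <=> 3 Ag^+ + AsO4^3-
Ksp = [Ag^+]^3[AsO4^3-]
With molar solubility s: [Ag^+] = 3s, [AsO4^3-] = s.
Substituting: Ksp = (3s)^3s = 27s^4
s = (3.2 x 10^-23 / 27)^(1/4) = 1.04 × 10^-6 M
[AsO4^3-] = s = 1.0 × 10^-6 M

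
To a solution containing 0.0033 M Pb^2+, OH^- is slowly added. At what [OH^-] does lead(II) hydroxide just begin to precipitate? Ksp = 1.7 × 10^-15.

Pb(OH)2(s) <=> Pb^2+ + 2 OH^-
Ksp = [Pb^2+][OH^-]^2
Precipitation begins when Q = Ksp. With [Pb^2+] = 0.0033 M:
1.7 × 10^-15 = (0.0033) × [OH^-]^2
[OH^-] = (1.7 × 10^-15 / 3.3 x 10^-3)^(1/2) = 7.2 × 10^-7 M

7.2 × 10^-7 M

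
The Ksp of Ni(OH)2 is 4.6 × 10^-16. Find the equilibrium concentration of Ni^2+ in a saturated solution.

Ni(OH)2(s) ⇌ Ni^2+ + 2 OH^-
Ksp = [Ni^2+][OH^-]^2
With molar solubility s: [Ni^2+] = s, [OH^-] = 2s.
Substituting: Ksp = s(2s)^2 = 4s^3
s^3 = 4.6 × 10^-16 / 4, so s = 4.86 x 10^-6 M
[Ni^2+] = s = 4.9 x 10^-6 M

[Ni^2+] ≈ 4.9 × 10^-6 M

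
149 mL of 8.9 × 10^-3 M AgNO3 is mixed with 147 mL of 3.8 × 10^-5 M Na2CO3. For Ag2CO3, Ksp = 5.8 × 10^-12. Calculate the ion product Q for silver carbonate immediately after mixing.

Total volume = 149 + 147 = 296 mL.
[Ag^+] = 8.9 × 10^-3 × (149/296) = 4.48 × 10^-3 M
[CO3^2-] = 3.8 × 10^-5 × (147/296) = 1.89 x 10^-5 M
Ag2CO3(s) ⇌ 2 Ag^+ + CO3^2-, so Q = [Ag^+]^2[CO3^2-]
Q = (4.48 × 10^-3)^2(1.89 x 10^-5) = 3.8 × 10^-10
Q > Ksp, so Ag2CO3 will precipitate.

Q = 3.8e-10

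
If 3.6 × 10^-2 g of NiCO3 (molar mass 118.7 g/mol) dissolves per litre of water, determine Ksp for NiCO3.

Molar solubility s = (3.6 × 10^-2 g/L) / (118.7 g/mol) = 3.03 × 10^-4 M.
NiCO3(s) ⇌ Ni^2+ + CO3^2-
Let s = molar solubility. Then [Ni^2+] = s and [CO3^2-] = s.
Ksp = [Ni^2+][CO3^2-]
Ksp = (s)(s) = s^2
Ksp = (3.03 x 10^-4)^2 = 9.2 x 10^-8

Ksp ≈ 9.2 × 10^-8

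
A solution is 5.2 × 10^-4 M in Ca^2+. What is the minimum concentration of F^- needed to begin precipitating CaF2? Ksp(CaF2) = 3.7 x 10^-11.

[F^-] ≈ 2.7 × 10^-4 M

CaF2(s) ⇌ Ca^2+ + 2 F^-
Ksp = [Ca^2+][F^-]^2
Precipitation begins when Q = Ksp. With [Ca^2+] = 5.2 × 10^-4 M:
3.7 x 10^-11 = (5.2 × 10^-4) × [F^-]^2
[F^-] = (3.7 x 10^-11 / 5.2 × 10^-4)^(1/2) = 2.7 × 10^-4 M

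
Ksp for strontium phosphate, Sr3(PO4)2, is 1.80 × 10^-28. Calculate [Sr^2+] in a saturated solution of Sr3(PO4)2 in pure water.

[Sr^2+] ≈ 3.32 x 10^-6 M

Sr3(PO4)2(s) ⇌ 3 Sr^2+ + 2 PO4^3-
Ksp = [Sr^2+]^3[PO4^3-]^2
For each mole of Sr3(PO4)2 that dissolves: [Sr^2+] = 3s, [PO4^3-] = 2s.
So Ksp = (3s)^3 × (2s)^2 = 108s^5
s = (1.80 × 10^-28 / 108)^(1/5) = 1.108 x 10^-6 M
[Sr^2+] = 3s = 3.32 x 10^-6 M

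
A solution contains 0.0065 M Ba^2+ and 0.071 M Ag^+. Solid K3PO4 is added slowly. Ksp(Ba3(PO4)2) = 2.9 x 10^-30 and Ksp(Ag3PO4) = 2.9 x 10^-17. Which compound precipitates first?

Ag3PO4

Precipitation of each salt starts when its ion product equals its Ksp.
For Ba3(PO4)2: 2.9 x 10^-30 = (0.0065)^3 × [PO4^3-]^2  ⇒  [PO4^3-] = 3.2 × 10^-12 M.
For Ag3PO4: 2.9 x 10^-17 = (0.071)^3 × [PO4^3-]  ⇒  [PO4^3-] = 8.1 x 10^-14 M.
The salt with the lower threshold [PO4^3-] precipitates first: Ag3PO4.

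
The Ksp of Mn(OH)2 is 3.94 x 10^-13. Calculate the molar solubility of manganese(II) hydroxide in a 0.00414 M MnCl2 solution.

4.88 × 10^-6 M

Mn(OH)2(s) ⇌ Mn^2+ + 2 OH^-
Ksp = [Mn^2+][OH^-]^2
Let s be the molar solubility in this solution. [Mn^2+] = 0.00414 + s ≈ 0.00414, [OH^-] = 2s (common-ion effect: Mn^2+ is already 0.00414 M).
Ksp ≈ 0.00414 × (2s)^2
s = 4.88 × 10^-6 M
Check: s = 4.9 × 10^-6 ≪ 0.00414, so the approximation is valid.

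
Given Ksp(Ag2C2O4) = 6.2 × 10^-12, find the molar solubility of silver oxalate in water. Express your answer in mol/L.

Ag2C2O4(s) ⇌ 2 Ag^+(aq) + C2O4^2-(aq)
Ksp = [Ag^+]^2[C2O4^2-]
With molar solubility s: [Ag^+] = 2s, [C2O4^2-] = s.
Ksp = (2s)^2s = 4s^3
Solving, s = (6.2 × 10^-12/4)^(1/3) = 1.2 × 10^-4 M

1.2e-4 M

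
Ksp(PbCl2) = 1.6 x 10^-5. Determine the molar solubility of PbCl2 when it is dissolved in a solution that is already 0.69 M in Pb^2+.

s ≈ 2.4 × 10^-3 M

PbCl2(s) ⇌ Pb^2+(aq) + 2 Cl^-(aq)
Ksp = [Pb^2+][Cl^-]^2
If s mol/L dissolves here, [Pb^2+] = 0.69 + s ≈ 0.69, [Cl^-] = 2s (since the Pb^2+ already present dominates).
Ksp ≈ 0.69 × (2s)^2
s = 2.4 x 10^-3 M
Check: s = 2.4 x 10^-3 ≪ 0.69, so the approximation is valid.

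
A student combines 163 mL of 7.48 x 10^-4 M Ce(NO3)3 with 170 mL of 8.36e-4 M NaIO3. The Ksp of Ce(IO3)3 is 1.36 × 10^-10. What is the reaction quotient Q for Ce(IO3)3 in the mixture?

Total volume = 163 + 170 = 333 mL.
[Ce^3+] = 7.48 × 10^-4 × (163/333) = 3.661 × 10^-4 M
[IO3^-] = 8.36 x 10^-4 × (170/333) = 4.268 × 10^-4 M
Ce(IO3)3(s) ⇌ Ce^3+(aq) + 3 IO3^-(aq), so Q = [Ce^3+][IO3^-]^3
Q = (3.661 × 10^-4)(4.268 × 10^-4)^3 = 2.85 × 10^-14
Q < Ksp, so no precipitate of Ce(IO3)3 forms.

Q ≈ 2.85 × 10^-14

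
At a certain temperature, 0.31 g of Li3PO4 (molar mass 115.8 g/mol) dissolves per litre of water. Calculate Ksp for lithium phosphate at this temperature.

Molar solubility s = (3.1 × 10^-1 g/L) / (115.8 g/mol) = 2.68 × 10^-3 M.
Li3PO4(s) ⇌ 3 Li^+ + PO4^3-
Let s = molar solubility. Then [Li^+] = 3s and [PO4^3-] = s.
Ksp = [Li^+]^3[PO4^3-]
Substituting: Ksp = (3s)^3s = 27s^4
With s = 2.68 x 10^-3: Ksp = 1.4 x 10^-9

Ksp ≈ 1.4 x 10^-9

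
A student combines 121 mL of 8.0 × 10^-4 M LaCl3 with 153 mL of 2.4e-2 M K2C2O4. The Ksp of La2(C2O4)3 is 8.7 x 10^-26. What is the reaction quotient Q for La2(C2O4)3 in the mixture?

Q = 3.0e-13

Total volume = 121 + 153 = 274 mL.
[La^3+] = 8.0 × 10^-4 × (121/274) = 3.53 x 10^-4 M
[C2O4^2-] = 2.4 x 10^-2 × (153/274) = 1.34 × 10^-2 M
La2(C2O4)3(s) <=> 2 La^3+(aq) + 3 C2O4^2-(aq), so Q = [La^3+]^2[C2O4^2-]^3
Q = (3.53 x 10^-4)^2(1.34 × 10^-2)^3 = 3.0 × 10^-13
Q > Ksp, so La2(C2O4)3 will precipitate.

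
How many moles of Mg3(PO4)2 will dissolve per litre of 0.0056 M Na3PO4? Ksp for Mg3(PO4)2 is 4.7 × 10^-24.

1.8 × 10^-7 M

Mg3(PO4)2(s) ⇌ 3 Mg^2+(aq) + 2 PO4^3-(aq)
Ksp = [Mg^2+]^3[PO4^3-]^2
Let s = moles of Mg3(PO4)2 that dissolve per litre. [Mg^2+] = 3s, [PO4^3-] = 0.0056 + 2s ≈ 0.0056 (Ksp is small, so little additional dissolves).
Ksp ≈ (3s)^3 × (0.0056)^2
s = 1.8 × 10^-7 M
Check: 2s = 3.5 × 10^-7 ≪ 0.0056, so the approximation is valid.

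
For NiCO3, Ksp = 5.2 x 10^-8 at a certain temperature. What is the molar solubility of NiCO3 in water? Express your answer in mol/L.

s = 2.3e-4 M

NiCO3(s) ⇌ Ni^2+ + CO3^2-
Ksp = [Ni^2+][CO3^2-]
With molar solubility s: [Ni^2+] = s, [CO3^2-] = s.
Ksp = (s)(s) = s^2
s = (5.2 x 10^-8)^(1/2) = 2.3 × 10^-4 M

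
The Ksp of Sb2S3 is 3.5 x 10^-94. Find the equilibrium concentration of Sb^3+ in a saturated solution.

1.6e-19 M

Sb2S3(s) ⇌ 2 Sb^3+ + 3 S^2-
Ksp = [Sb^3+]^2[S^2-]^3
If s mol/L of Sb2S3 dissolves, [Sb^3+] = 2s and [S^2-] = 3s.
So Ksp = (2s)^2 × (3s)^3 = 108s^5
Solving, s = (3.5 x 10^-94/108)^(1/5) = 7.98 × 10^-20 M
[Sb^3+] = 2s = 1.6 x 10^-19 M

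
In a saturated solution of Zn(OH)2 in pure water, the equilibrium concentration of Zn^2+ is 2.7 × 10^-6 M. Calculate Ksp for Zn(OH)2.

Zn(OH)2(s) <=> Zn^2+ + 2 OH^-
Stoichiometry gives [OH^-] = (2/1)[Zn^2+] = 5.40 × 10^-6 M.
Ksp = [Zn^2+][OH^-]^2
Ksp = 2.7 × 10^-6 × (5.40 × 10^-6)^2 = 7.9 × 10^-17

7.9e-17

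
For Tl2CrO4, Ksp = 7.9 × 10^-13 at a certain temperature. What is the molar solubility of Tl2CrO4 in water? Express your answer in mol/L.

Tl2CrO4(s) ⇌ 2 Tl^+(aq) + CrO4^2-(aq)
Ksp = [Tl^+]^2[CrO4^2-]
With molar solubility s: [Tl^+] = 2s, [CrO4^2-] = s.
Substituting: Ksp = (2s)^2s = 4s^3
s^3 = 7.9 × 10^-13 / 4, so s = 5.8 x 10^-5 M

s = 5.8e-5 M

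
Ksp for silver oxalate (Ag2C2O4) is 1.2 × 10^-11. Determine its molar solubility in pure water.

Ag2C2O4(s) ⇌ 2 Ag^+(aq) + C2O4^2-(aq)
Ksp = [Ag^+]^2[C2O4^2-]
If s mol/L of Ag2C2O4 dissolves, [Ag^+] = 2s and [C2O4^2-] = s.
Substituting: Ksp = (2s)^2s = 4s^3
Solving, s = (1.2 × 10^-11/4)^(1/3) = 1.4 × 10^-4 M

s = 1.4 × 10^-4 M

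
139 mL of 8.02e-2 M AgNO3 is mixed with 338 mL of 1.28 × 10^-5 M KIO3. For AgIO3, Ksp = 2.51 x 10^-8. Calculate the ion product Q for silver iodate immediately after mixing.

2.12 × 10^-7

Total volume = 139 + 338 = 477 mL.
[Ag^+] = 8.02 × 10^-2 × (139/477) = 2.337 × 10^-2 M
[IO3^-] = 1.28 × 10^-5 × (338/477) = 9.070 x 10^-6 M
AgIO3(s) <=> Ag^+ + IO3^-, so Q = [Ag^+][IO3^-]
Q = (2.337 x 10^-2)(9.070 × 10^-6) = 2.12 × 10^-7
Q > Ksp, so AgIO3 will precipitate.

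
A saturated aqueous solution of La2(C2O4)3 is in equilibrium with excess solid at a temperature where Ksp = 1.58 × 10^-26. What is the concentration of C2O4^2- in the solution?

La2(C2O4)3(s) ⇌ 2 La^3+ + 3 C2O4^2-
Ksp = [La^3+]^2[C2O4^2-]^3
For each mole of La2(C2O4)3 that dissolves: [La^3+] = 2s, [C2O4^2-] = 3s.
Ksp = (2s)^2(3s)^3 = 108s^5
s^5 = 1.58 × 10^-26 / 108, so s = 2.710 × 10^-6 M
[C2O4^2-] = 3s = 8.13 × 10^-6 M

[C2O4^2-] ≈ 8.13 × 10^-6 M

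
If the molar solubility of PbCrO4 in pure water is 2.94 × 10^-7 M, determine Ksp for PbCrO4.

PbCrO4(s) ⇌ Pb^2+ + CrO4^2-
For each mole of PbCrO4 that dissolves: [Pb^2+] = s, [CrO4^2-] = s.
Ksp = [Pb^2+][CrO4^2-]
Ksp = s^2
With s = 2.94 × 10^-7: Ksp = 8.64 x 10^-14

Ksp = 8.64 x 10^-14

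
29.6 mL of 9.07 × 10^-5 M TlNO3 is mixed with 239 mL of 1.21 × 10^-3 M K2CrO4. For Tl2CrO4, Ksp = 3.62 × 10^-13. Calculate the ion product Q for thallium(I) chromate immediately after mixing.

Q ≈ 1.08 × 10^-13

Total volume = 29.6 + 239 = 268.6 mL.
[Tl^+] = 9.07 x 10^-5 × (29.6/268.6) = 9.995 × 10^-6 M
[CrO4^2-] = 1.21 x 10^-3 × (239/268.6) = 1.077 × 10^-3 M
Tl2CrO4(s) ⇌ 2 Tl^+ + CrO4^2-, so Q = [Tl^+]^2[CrO4^2-]
Q = (9.995 × 10^-6)^2(1.077 × 10^-3) = 1.08 × 10^-13
Q < Ksp, so no precipitate of Tl2CrO4 forms.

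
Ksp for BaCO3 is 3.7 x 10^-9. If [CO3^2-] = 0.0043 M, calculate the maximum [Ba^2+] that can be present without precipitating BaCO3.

8.6e-7 M

BaCO3(s) ⇌ Ba^2+ + CO3^2-
Ksp = [Ba^2+][CO3^2-]
Precipitation begins when Q = Ksp. With [CO3^2-] = 0.0043 M:
3.7 x 10^-9 = (0.0043) × [Ba^2+]
[Ba^2+] = (3.7 x 10^-9 / 4.3 × 10^-3) = 8.6 × 10^-7 M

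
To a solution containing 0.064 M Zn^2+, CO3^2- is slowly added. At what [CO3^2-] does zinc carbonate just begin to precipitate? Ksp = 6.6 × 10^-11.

[CO3^2-] = 1.0 × 10^-9 M

ZnCO3(s) <=> Zn^2+(aq) + CO3^2-(aq)
Ksp = [Zn^2+][CO3^2-]
Precipitation begins when Q = Ksp. With [Zn^2+] = 0.064 M:
6.6 × 10^-11 = (0.064) × [CO3^2-]
[CO3^2-] = (6.6 × 10^-11 / 6.4 × 10^-2) = 1.0 × 10^-9 M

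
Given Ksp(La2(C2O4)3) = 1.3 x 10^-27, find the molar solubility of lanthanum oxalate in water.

La2(C2O4)3(s) <=> 2 La^3+(aq) + 3 C2O4^2-(aq)
Ksp = [La^3+]^2[C2O4^2-]^3
With molar solubility s: [La^3+] = 2s, [C2O4^2-] = 3s.
So Ksp = (2s)^2 × (3s)^3 = 108s^5
s = (1.3 x 10^-27 / 108)^(1/5) = 1.6 × 10^-6 M

s = 1.6 x 10^-6 M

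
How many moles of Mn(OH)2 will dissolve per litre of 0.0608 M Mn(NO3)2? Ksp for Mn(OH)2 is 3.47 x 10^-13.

Mn(OH)2(s) ⇌ Mn^2+ + 2 OH^-
Ksp = [Mn^2+][OH^-]^2
Let s = moles of Mn(OH)2 that dissolve per litre. [Mn^2+] = 0.0608 + s ≈ 0.0608, [OH^-] = 2s (common-ion effect: Mn^2+ is already 0.0608 M).
Ksp ≈ 0.0608 × (2s)^2
s = 1.19 x 10^-6 M
Check: s = 1.2 × 10^-6 ≪ 0.0608, so the approximation is valid.

s = 1.19 x 10^-6 M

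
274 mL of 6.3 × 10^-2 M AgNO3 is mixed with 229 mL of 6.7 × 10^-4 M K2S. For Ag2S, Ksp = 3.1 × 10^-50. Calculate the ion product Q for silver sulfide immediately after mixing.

Total volume = 274 + 229 = 503 mL.
[Ag^+] = 6.3 × 10^-2 × (274/503) = 3.43 x 10^-2 M
[S^2-] = 6.7 x 10^-4 × (229/503) = 3.05 × 10^-4 M
Ag2S(s) ⇌ 2 Ag^+(aq) + S^2-(aq), so Q = [Ag^+]^2[S^2-]
Q = (3.43 × 10^-2)^2(3.05 × 10^-4) = 3.6 x 10^-7
Q > Ksp, so Ag2S will precipitate.

Q ≈ 3.6 x 10^-7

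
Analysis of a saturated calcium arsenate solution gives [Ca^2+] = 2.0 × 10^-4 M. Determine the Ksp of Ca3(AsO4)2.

Ca3(AsO4)2(s) ⇌ 3 Ca^2+(aq) + 2 AsO4^3-(aq)
Stoichiometry gives [AsO4^3-] = (2/3)[Ca^2+] = 1.33 × 10^-4 M.
Ksp = [Ca^2+]^3[AsO4^3-]^2
Ksp = (2.0 × 10^-4)^3 × (1.33 × 10^-4)^2 = 1.4 x 10^-19

Ksp ≈ 1.4 × 10^-19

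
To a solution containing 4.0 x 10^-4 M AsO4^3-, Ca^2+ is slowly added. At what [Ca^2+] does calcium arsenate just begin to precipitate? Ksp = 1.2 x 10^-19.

Ca3(AsO4)2(s) ⇌ 3 Ca^2+ + 2 AsO4^3-
Ksp = [Ca^2+]^3[AsO4^3-]^2
Precipitation begins when Q = Ksp. With [AsO4^3-] = 4.0 x 10^-4 M:
1.2 x 10^-19 = (4.0 x 10^-4)^2 × [Ca^2+]^3
[Ca^2+] = (1.2 x 10^-19 / 1.60 x 10^-7)^(1/3) = 9.1 × 10^-5 M

[Ca^2+] ≈ 9.1 × 10^-5 M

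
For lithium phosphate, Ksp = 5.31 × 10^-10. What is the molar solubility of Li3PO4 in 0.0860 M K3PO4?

Li3PO4(s) <=> 3 Li^+(aq) + PO4^3-(aq)
Ksp = [Li^+]^3[PO4^3-]
Let s = moles of Li3PO4 that dissolve per litre. [Li^+] = 3s, [PO4^3-] = 0.0860 + s ≈ 0.0860 (since PO4^3- from K3PO4 dominates).
Ksp ≈ (3s)^3 × 0.0860
s = 6.12 x 10^-4 M
Check: s = 6.1 x 10^-4 ≪ 0.0860, so the approximation is valid.

s ≈ 6.12 × 10^-4 M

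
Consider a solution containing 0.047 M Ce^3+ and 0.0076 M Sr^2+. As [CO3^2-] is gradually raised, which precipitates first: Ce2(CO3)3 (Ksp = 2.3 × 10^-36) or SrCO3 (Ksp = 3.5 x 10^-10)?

Precipitation of each salt starts when its ion product equals its Ksp.
For Ce2(CO3)3: 2.3 × 10^-36 = (0.047)^2 × [CO3^2-]^3  ⇒  [CO3^2-] = 1.0 × 10^-11 M.
For SrCO3: 3.5 x 10^-10 = 0.0076 × [CO3^2-]  ⇒  [CO3^2-] = 4.6 × 10^-8 M.
The salt with the lower threshold [CO3^2-] precipitates first: Ce2(CO3)3.

Ce2(CO3)3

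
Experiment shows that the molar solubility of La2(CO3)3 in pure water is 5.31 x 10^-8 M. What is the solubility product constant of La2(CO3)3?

La2(CO3)3(s) ⇌ 2 La^3+(aq) + 3 CO3^2-(aq)
If s mol/L of La2(CO3)3 dissolves, [La^3+] = 2s and [CO3^2-] = 3s.
Ksp = [La^3+]^2[CO3^2-]^3
Substituting: Ksp = (2s)^2(3s)^3 = 108s^5
With s = 5.31 x 10^-8: Ksp = 4.56 x 10^-35

Ksp ≈ 4.56e-35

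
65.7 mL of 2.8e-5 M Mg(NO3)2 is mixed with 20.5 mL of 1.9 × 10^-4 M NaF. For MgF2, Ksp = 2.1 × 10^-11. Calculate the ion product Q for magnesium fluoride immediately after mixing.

Total volume = 65.7 + 20.5 = 86.2 mL.
[Mg^2+] = 2.8 × 10^-5 × (65.7/86.2) = 2.13 x 10^-5 M
[F^-] = 1.9 × 10^-4 × (20.5/86.2) = 4.52 × 10^-5 M
MgF2(s) ⇌ Mg^2+(aq) + 2 F^-(aq), so Q = [Mg^2+][F^-]^2
Q = (2.13 x 10^-5)(4.52 × 10^-5)^2 = 4.4 × 10^-14
Q < Ksp, so no precipitate of MgF2 forms.

Q = 4.4 x 10^-14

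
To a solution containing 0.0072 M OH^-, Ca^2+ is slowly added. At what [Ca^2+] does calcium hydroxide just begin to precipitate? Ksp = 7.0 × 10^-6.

Ca(OH)2(s) ⇌ Ca^2+(aq) + 2 OH^-(aq)
Ksp = [Ca^2+][OH^-]^2
Precipitation begins when Q = Ksp. With [OH^-] = 0.0072 M:
7.0 × 10^-6 = (0.0072)^2 × [Ca^2+]
[Ca^2+] = (7.0 × 10^-6 / 5.18 × 10^-5) = 1.4 × 10^-1 M

[Ca^2+] ≈ 1.4e-1 M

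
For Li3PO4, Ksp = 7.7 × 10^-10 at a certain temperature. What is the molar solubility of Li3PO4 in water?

Li3PO4(s) <=> 3 Li^+ + PO4^3-
Ksp = [Li^+]^3[PO4^3-]
With molar solubility s: [Li^+] = 3s, [PO4^3-] = s.
Ksp = (3s)^3s = 27s^4
Solving, s = (7.7 × 10^-10/27)^(1/4) = 2.3 × 10^-3 M

s ≈ 2.3e-3 M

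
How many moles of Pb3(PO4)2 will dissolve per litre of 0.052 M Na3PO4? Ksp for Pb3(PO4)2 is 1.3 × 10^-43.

Pb3(PO4)2(s) <=> 3 Pb^2+ + 2 PO4^3-
Ksp = [Pb^2+]^3[PO4^3-]^2
Let s = moles of Pb3(PO4)2 that dissolve per litre. [Pb^2+] = 3s, [PO4^3-] = 0.052 + 2s ≈ 0.052 (since PO4^3- from Na3PO4 dominates).
Ksp ≈ (3s)^3 × (0.052)^2
s = 1.2 × 10^-14 M
Check: 2s = 2.4 x 10^-14 ≪ 0.052, so the approximation is valid.

1.2 × 10^-14 M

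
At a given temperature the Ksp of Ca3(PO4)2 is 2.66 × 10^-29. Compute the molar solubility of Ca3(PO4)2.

7.56 x 10^-7 M

Ca3(PO4)2(s) ⇌ 3 Ca^2+(aq) + 2 PO4^3-(aq)
Ksp = [Ca^2+]^3[PO4^3-]^2
Let s = molar solubility. Then [Ca^2+] = 3s and [PO4^3-] = 2s.
Substituting: Ksp = (3s)^3(2s)^2 = 108s^5
Solving, s = (2.66 × 10^-29/108)^(1/5) = 7.56 × 10^-7 M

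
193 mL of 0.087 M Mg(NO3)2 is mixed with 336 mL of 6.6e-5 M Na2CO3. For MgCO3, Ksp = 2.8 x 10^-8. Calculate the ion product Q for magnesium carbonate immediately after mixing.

Q ≈ 1.3 x 10^-6

Total volume = 193 + 336 = 529 mL.
[Mg^2+] = 8.7 × 10^-2 × (193/529) = 3.17 × 10^-2 M
[CO3^2-] = 6.6 x 10^-5 × (336/529) = 4.19 x 10^-5 M
MgCO3(s) <=> Mg^2+(aq) + CO3^2-(aq), so Q = [Mg^2+][CO3^2-]
Q = (3.17 × 10^-2)(4.19 × 10^-5) = 1.3 × 10^-6
Q > Ksp, so MgCO3 will precipitate.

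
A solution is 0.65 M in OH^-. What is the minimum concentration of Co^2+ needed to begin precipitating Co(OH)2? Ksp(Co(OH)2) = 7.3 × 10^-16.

1.7 x 10^-15 M

Co(OH)2(s) <=> Co^2+ + 2 OH^-
Ksp = [Co^2+][OH^-]^2
Precipitation begins when Q = Ksp. With [OH^-] = 0.65 M:
7.3 × 10^-16 = (0.65)^2 × [Co^2+]
[Co^2+] = (7.3 × 10^-16 / 4.23 × 10^-1) = 1.7 × 10^-15 M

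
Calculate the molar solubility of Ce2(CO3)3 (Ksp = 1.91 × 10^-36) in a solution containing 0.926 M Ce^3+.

4.35 × 10^-13 M

Ce2(CO3)3(s) <=> 2 Ce^3+(aq) + 3 CO3^2-(aq)
Ksp = [Ce^3+]^2[CO3^2-]^3
If s mol/L dissolves here, [Ce^3+] = 0.926 + 2s ≈ 0.926, [CO3^2-] = 3s (since the Ce^3+ already present dominates).
Ksp ≈ (0.926)^2 × (3s)^3
s = 4.35 × 10^-13 M
Check: 2s = 8.7 × 10^-13 ≪ 0.926, so the approximation is valid.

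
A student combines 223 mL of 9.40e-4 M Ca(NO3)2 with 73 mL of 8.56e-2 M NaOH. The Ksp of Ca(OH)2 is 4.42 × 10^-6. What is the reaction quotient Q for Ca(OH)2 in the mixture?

Total volume = 223 + 73 = 296 mL.
[Ca^2+] = 9.40 × 10^-4 × (223/296) = 7.082 × 10^-4 M
[OH^-] = 8.56 × 10^-2 × (73/296) = 2.111 × 10^-2 M
Ca(OH)2(s) ⇌ Ca^2+ + 2 OH^-, so Q = [Ca^2+][OH^-]^2
Q = (7.082 × 10^-4)(2.111 × 10^-2)^2 = 3.16 × 10^-7
Q < Ksp, so no precipitate of Ca(OH)2 forms.

Q = 3.16 × 10^-7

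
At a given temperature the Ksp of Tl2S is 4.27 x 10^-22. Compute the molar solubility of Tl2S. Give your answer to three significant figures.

Tl2S(s) ⇌ 2 Tl^+(aq) + S^2-(aq)
Ksp = [Tl^+]^2[S^2-]
If s mol/L of Tl2S dissolves, [Tl^+] = 2s and [S^2-] = s.
Ksp = (2s)^2s = 4s^3
s = (4.27 x 10^-22 / 4)^(1/3) = 4.74 × 10^-8 M

s = 4.74 × 10^-8 M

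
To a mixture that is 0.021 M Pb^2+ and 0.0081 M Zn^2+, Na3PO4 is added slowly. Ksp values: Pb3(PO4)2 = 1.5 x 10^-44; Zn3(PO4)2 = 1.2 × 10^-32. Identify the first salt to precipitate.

Precipitation of each salt starts when its ion product equals its Ksp.
For Pb3(PO4)2: 1.5 x 10^-44 = (0.021)^3 × [PO4^3-]^2  ⇒  [PO4^3-] = 4.0 x 10^-20 M.
For Zn3(PO4)2: 1.2 × 10^-32 = (0.0081)^3 × [PO4^3-]^2  ⇒  [PO4^3-] = 1.5 × 10^-13 M.
The salt with the lower threshold [PO4^3-] precipitates first: Pb3(PO4)2.

Pb3(PO4)2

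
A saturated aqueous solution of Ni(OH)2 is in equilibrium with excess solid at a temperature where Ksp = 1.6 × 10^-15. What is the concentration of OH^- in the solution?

1.5 × 10^-5 M

Ni(OH)2(s) ⇌ Ni^2+ + 2 OH^-
Ksp = [Ni^2+][OH^-]^2
If s mol/L of Ni(OH)2 dissolves, [Ni^2+] = s and [OH^-] = 2s.
Substituting: Ksp = s(2s)^2 = 4s^3
s = (1.6 × 10^-15 / 4)^(1/3) = 7.37 × 10^-6 M
[OH^-] = 2s = 1.5 × 10^-5 M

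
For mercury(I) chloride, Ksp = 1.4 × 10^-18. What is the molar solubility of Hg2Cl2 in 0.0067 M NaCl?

Hg2Cl2(s) ⇌ Hg2^2+(aq) + 2 Cl^-(aq)
Ksp = [Hg2^2+][Cl^-]^2
Let s be the molar solubility in this solution. [Hg2^2+] = s, [Cl^-] = 0.0067 + 2s ≈ 0.0067 (Ksp is small, so little additional dissolves).
Ksp ≈ s × (0.0067)^2
s = 3.1 × 10^-14 M
Check: 2s = 6.2 × 10^-14 ≪ 0.0067, so the approximation is valid.

3.1 × 10^-14 M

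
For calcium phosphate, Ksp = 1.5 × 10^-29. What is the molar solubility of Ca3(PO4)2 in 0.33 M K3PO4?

Ca3(PO4)2(s) ⇌ 3 Ca^2+(aq) + 2 PO4^3-(aq)
Ksp = [Ca^2+]^3[PO4^3-]^2
Let s be the molar solubility in this solution. [Ca^2+] = 3s, [PO4^3-] = 0.33 + 2s ≈ 0.33 (common-ion effect: PO4^3- is already 0.33 M).
Ksp ≈ (3s)^3 × (0.33)^2
s = 1.7 × 10^-10 M
Check: 2s = 3.4 x 10^-10 ≪ 0.33, so the approximation is valid.

s ≈ 1.7e-10 M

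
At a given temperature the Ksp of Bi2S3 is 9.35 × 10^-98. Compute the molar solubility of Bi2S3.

s = 1.54 × 10^-20 M

Bi2S3(s) ⇌ 2 Bi^3+(aq) + 3 S^2-(aq)
Ksp = [Bi^3+]^2[S^2-]^3
With molar solubility s: [Bi^3+] = 2s, [S^2-] = 3s.
Substituting: Ksp = (2s)^2(3s)^3 = 108s^5
s = (9.35 × 10^-98 / 108)^(1/5) = 1.54 × 10^-20 M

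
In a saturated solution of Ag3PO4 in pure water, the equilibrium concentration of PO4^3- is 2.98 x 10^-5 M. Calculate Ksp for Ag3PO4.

Ksp = 2.13 × 10^-17

Ag3PO4(s) ⇌ 3 Ag^+ + PO4^3-
Stoichiometry gives [Ag^+] = (3/1)[PO4^3-] = 8.940 × 10^-5 M.
Ksp = [Ag^+]^3[PO4^3-]
Ksp = (8.940 × 10^-5)^3 × 2.98 × 10^-5 = 2.13 × 10^-17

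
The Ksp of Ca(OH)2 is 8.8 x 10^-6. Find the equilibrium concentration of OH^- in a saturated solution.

[OH^-] ≈ 0.026 M

Ca(OH)2(s) ⇌ Ca^2+(aq) + 2 OH^-(aq)
Ksp = [Ca^2+][OH^-]^2
If s mol/L of Ca(OH)2 dissolves, [Ca^2+] = s and [OH^-] = 2s.
So Ksp = s × (2s)^2 = 4s^3
Solving, s = (8.8 x 10^-6/4)^(1/3) = 1.30 × 10^-2 M
[OH^-] = 2s = 2.6 x 10^-2 M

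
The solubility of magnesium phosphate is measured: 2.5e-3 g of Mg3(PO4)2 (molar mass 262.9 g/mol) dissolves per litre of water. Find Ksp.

Molar solubility s = (2.5 × 10^-3 g/L) / (262.9 g/mol) = 9.51 × 10^-6 M.
Mg3(PO4)2(s) <=> 3 Mg^2+(aq) + 2 PO4^3-(aq)
With molar solubility s: [Mg^2+] = 3s, [PO4^3-] = 2s.
Ksp = [Mg^2+]^3[PO4^3-]^2
Ksp = (3s)^3(2s)^2 = 108s^5
With s = 9.51 × 10^-6: Ksp = 8.4 x 10^-24

Ksp ≈ 8.4 × 10^-24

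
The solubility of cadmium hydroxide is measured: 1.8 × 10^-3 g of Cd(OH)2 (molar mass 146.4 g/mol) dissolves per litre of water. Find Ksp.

Molar solubility s = (1.8 x 10^-3 g/L) / (146.4 g/mol) = 1.23 x 10^-5 M.
Cd(OH)2(s) ⇌ Cd^2+ + 2 OH^-
Let s = molar solubility. Then [Cd^2+] = s and [OH^-] = 2s.
Ksp = [Cd^2+][OH^-]^2
Ksp = s(2s)^2 = 4s^3
With s = 1.23 × 10^-5: Ksp = 7.4 x 10^-15

Ksp = 7.4 x 10^-15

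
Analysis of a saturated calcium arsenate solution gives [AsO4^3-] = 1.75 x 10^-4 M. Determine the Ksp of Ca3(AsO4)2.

Ca3(AsO4)2(s) ⇌ 3 Ca^2+ + 2 AsO4^3-
Stoichiometry gives [Ca^2+] = (3/2)[AsO4^3-] = 2.625 × 10^-4 M.
Ksp = [Ca^2+]^3[AsO4^3-]^2
Ksp = (2.625 × 10^-4)^3 × (1.75 x 10^-4)^2 = 5.54 x 10^-19

5.54e-19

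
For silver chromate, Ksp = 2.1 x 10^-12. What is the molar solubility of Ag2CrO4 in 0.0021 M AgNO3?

Ag2CrO4(s) ⇌ 2 Ag^+(aq) + CrO4^2-(aq)
Ksp = [Ag^+]^2[CrO4^2-]
Let s be the molar solubility in this solution. [Ag^+] = 0.0021 + 2s ≈ 0.0021, [CrO4^2-] = s (since Ag^+ from AgNO3 dominates).
Ksp ≈ (0.0021)^2 × s
s = 4.8 x 10^-7 M
Check: 2s = 9.5 × 10^-7 ≪ 0.0021, so the approximation is valid.

4.8e-7 M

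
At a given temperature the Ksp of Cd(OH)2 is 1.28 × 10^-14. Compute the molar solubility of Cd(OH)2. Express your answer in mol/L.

Cd(OH)2(s) ⇌ Cd^2+(aq) + 2 OH^-(aq)
Ksp = [Cd^2+][OH^-]^2
For each mole of Cd(OH)2 that dissolves: [Cd^2+] = s, [OH^-] = 2s.
Substituting: Ksp = s(2s)^2 = 4s^3
Solving, s = (1.28 × 10^-14/4)^(1/3) = 1.47 × 10^-5 M

s ≈ 1.47 × 10^-5 M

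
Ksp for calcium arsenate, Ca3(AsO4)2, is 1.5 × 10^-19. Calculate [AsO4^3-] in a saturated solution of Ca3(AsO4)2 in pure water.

Ca3(AsO4)2(s) ⇌ 3 Ca^2+ + 2 AsO4^3-
Ksp = [Ca^2+]^3[AsO4^3-]^2
If s mol/L of Ca3(AsO4)2 dissolves, [Ca^2+] = 3s and [AsO4^3-] = 2s.
Ksp = (3s)^3(2s)^2 = 108s^5
s = (1.5 × 10^-19 / 108)^(1/5) = 6.74 × 10^-5 M
[AsO4^3-] = 2s = 1.3 x 10^-4 M

[AsO4^3-] = 1.3e-4 M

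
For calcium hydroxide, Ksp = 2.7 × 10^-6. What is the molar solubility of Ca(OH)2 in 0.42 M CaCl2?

Ca(OH)2(s) ⇌ Ca^2+ + 2 OH^-
Ksp = [Ca^2+][OH^-]^2
If s mol/L dissolves here, [Ca^2+] = 0.42 + s ≈ 0.42, [OH^-] = 2s (since Ca^2+ from CaCl2 dominates).
Ksp ≈ 0.42 × (2s)^2
s = 1.3 x 10^-3 M
Check: s = 1.3 × 10^-3 ≪ 0.42, so the approximation is valid.

s ≈ 1.3 × 10^-3 M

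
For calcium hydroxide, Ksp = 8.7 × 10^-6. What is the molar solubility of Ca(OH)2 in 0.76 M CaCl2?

Ca(OH)2(s) <=> Ca^2+ + 2 OH^-
Ksp = [Ca^2+][OH^-]^2
If s mol/L dissolves here, [Ca^2+] = 0.76 + s ≈ 0.76, [OH^-] = 2s (since Ca^2+ from CaCl2 dominates).
Ksp ≈ 0.76 × (2s)^2
s = 1.7 × 10^-3 M
Check: s = 1.7 × 10^-3 ≪ 0.76, so the approximation is valid.

s ≈ 1.7e-3 M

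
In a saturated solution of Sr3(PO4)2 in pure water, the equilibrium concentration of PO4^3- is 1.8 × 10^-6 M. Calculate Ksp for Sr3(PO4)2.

Sr3(PO4)2(s) <=> 3 Sr^2+(aq) + 2 PO4^3-(aq)
Stoichiometry gives [Sr^2+] = (3/2)[PO4^3-] = 2.70 × 10^-6 M.
Ksp = [Sr^2+]^3[PO4^3-]^2
Ksp = (2.70 × 10^-6)^3 × (1.8 × 10^-6)^2 = 6.4 × 10^-29

6.4 x 10^-29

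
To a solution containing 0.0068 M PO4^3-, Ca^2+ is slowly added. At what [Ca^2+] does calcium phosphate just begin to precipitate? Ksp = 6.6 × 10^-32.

Ca3(PO4)2(s) ⇌ 3 Ca^2+(aq) + 2 PO4^3-(aq)
Ksp = [Ca^2+]^3[PO4^3-]^2
Precipitation begins when Q = Ksp. With [PO4^3-] = 0.0068 M:
6.6 × 10^-32 = (0.0068)^2 × [Ca^2+]^3
[Ca^2+] = (6.6 × 10^-32 / 4.62 × 10^-5)^(1/3) = 1.1 × 10^-9 M

1.1 x 10^-9 M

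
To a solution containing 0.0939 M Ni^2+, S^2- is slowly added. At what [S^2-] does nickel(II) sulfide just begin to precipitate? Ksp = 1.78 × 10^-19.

NiS(s) ⇌ Ni^2+(aq) + S^2-(aq)
Ksp = [Ni^2+][S^2-]
Precipitation begins when Q = Ksp. With [Ni^2+] = 0.0939 M:
1.78 × 10^-19 = (0.0939) × [S^2-]
[S^2-] = (1.78 × 10^-19 / 9.39 × 10^-2) = 1.90 × 10^-18 M

[S^2-] = 1.90e-18 M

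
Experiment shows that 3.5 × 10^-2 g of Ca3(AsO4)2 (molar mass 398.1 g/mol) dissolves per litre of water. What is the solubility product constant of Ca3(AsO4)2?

5.7 x 10^-19

Molar solubility s = (3.5 x 10^-2 g/L) / (398.1 g/mol) = 8.79 x 10^-5 M.
Ca3(AsO4)2(s) <=> 3 Ca^2+ + 2 AsO4^3-
Let s = molar solubility. Then [Ca^2+] = 3s and [AsO4^3-] = 2s.
Ksp = [Ca^2+]^3[AsO4^3-]^2
Substituting: Ksp = (3s)^3(2s)^2 = 108s^5
With s = 8.79 × 10^-5: Ksp = 5.7 × 10^-19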